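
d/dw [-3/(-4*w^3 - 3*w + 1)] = 9*(-4*w^2 - 1)/(4*w^3 + 3*w - 1)^2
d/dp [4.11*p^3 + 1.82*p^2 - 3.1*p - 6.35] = 12.33*p^2 + 3.64*p - 3.1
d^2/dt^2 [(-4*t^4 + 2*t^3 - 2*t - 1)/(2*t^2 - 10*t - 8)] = (-4*t^6 + 60*t^5 - 252*t^4 - 584*t^3 - 267*t^2 + 87*t + 11)/(t^6 - 15*t^5 + 63*t^4 - 5*t^3 - 252*t^2 - 240*t - 64)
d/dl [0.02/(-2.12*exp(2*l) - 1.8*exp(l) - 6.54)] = (0.0848*exp(l) + 0.036)*exp(l)/(2.12*exp(2*l) + 1.8*exp(l) + 6.54)^2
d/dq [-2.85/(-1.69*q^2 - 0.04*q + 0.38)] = (-9.633*q - 0.114)/(1.69*q^2 + 0.04*q - 0.38)^2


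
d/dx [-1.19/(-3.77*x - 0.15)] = -4.4863/(3.77*x + 0.15)^2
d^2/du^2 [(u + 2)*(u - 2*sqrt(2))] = 2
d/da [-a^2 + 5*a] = 5 - 2*a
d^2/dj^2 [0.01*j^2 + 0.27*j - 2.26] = 0.0200000000000000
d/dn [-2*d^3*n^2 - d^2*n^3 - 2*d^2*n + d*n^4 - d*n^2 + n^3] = -4*d^3*n - 3*d^2*n^2 - 2*d^2 + 4*d*n^3 - 2*d*n + 3*n^2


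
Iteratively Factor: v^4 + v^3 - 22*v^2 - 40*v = (v - 5)*(v^3 + 6*v^2 + 8*v) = (v - 5)*(v + 2)*(v^2 + 4*v) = (v - 5)*(v + 2)*(v + 4)*(v)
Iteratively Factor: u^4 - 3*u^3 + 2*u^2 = (u)*(u^3 - 3*u^2 + 2*u) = u*(u - 2)*(u^2 - u) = u*(u - 2)*(u - 1)*(u)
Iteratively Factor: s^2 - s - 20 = (s + 4)*(s - 5)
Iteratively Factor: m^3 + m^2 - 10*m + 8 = (m - 1)*(m^2 + 2*m - 8) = (m - 2)*(m - 1)*(m + 4)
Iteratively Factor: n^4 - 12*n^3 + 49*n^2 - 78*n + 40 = (n - 2)*(n^3 - 10*n^2 + 29*n - 20) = (n - 5)*(n - 2)*(n^2 - 5*n + 4) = (n - 5)*(n - 2)*(n - 1)*(n - 4)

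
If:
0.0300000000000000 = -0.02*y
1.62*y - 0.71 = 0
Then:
No Solution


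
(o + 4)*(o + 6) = o^2 + 10*o + 24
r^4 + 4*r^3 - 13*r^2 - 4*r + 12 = (r - 2)*(r - 1)*(r + 1)*(r + 6)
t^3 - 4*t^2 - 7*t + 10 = (t - 5)*(t - 1)*(t + 2)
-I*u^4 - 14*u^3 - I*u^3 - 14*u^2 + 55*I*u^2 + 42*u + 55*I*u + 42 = (u - 7*I)*(u - 6*I)*(u - I)*(-I*u - I)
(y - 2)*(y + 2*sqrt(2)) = y^2 - 2*y + 2*sqrt(2)*y - 4*sqrt(2)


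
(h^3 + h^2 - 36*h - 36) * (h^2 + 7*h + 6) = h^5 + 8*h^4 - 23*h^3 - 282*h^2 - 468*h - 216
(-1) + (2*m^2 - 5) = 2*m^2 - 6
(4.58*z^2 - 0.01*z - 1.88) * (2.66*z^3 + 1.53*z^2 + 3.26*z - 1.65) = 12.1828*z^5 + 6.9808*z^4 + 9.9147*z^3 - 10.466*z^2 - 6.1123*z + 3.102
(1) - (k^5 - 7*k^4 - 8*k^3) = -k^5 + 7*k^4 + 8*k^3 + 1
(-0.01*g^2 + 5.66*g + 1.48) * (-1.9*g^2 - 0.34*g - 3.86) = 0.019*g^4 - 10.7506*g^3 - 4.6978*g^2 - 22.3508*g - 5.7128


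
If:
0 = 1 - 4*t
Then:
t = 1/4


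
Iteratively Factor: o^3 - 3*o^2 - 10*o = (o + 2)*(o^2 - 5*o) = o*(o + 2)*(o - 5)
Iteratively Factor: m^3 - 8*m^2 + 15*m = (m)*(m^2 - 8*m + 15) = m*(m - 5)*(m - 3)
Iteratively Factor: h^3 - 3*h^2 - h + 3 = (h - 3)*(h^2 - 1) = (h - 3)*(h - 1)*(h + 1)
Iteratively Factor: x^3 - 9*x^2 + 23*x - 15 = (x - 1)*(x^2 - 8*x + 15) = (x - 3)*(x - 1)*(x - 5)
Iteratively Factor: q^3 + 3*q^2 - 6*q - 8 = (q + 4)*(q^2 - q - 2) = (q - 2)*(q + 4)*(q + 1)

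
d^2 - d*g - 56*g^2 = (d - 8*g)*(d + 7*g)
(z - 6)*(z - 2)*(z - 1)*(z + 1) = z^4 - 8*z^3 + 11*z^2 + 8*z - 12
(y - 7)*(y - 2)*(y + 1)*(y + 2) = y^4 - 6*y^3 - 11*y^2 + 24*y + 28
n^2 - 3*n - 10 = (n - 5)*(n + 2)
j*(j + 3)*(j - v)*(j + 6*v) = j^4 + 5*j^3*v + 3*j^3 - 6*j^2*v^2 + 15*j^2*v - 18*j*v^2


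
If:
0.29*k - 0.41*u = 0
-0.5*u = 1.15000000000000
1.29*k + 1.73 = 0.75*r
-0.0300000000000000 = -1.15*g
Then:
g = 0.03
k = -3.25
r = -3.29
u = -2.30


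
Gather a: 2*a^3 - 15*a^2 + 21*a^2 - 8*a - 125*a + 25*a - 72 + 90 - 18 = 2*a^3 + 6*a^2 - 108*a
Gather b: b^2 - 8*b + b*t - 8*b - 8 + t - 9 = b^2 + b*(t - 16) + t - 17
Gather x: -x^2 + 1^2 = 1 - x^2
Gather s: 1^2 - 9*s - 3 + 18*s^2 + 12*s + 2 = 18*s^2 + 3*s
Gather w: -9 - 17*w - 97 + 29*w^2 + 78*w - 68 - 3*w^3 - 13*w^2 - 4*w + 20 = -3*w^3 + 16*w^2 + 57*w - 154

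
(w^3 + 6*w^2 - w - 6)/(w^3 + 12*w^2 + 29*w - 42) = (w + 1)/(w + 7)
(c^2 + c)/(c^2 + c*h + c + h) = c/(c + h)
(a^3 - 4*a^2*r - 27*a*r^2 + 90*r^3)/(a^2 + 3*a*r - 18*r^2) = (a^2 - a*r - 30*r^2)/(a + 6*r)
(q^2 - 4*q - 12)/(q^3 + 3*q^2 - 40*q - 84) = 1/(q + 7)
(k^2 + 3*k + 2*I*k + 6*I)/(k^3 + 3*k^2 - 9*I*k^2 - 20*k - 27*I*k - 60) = (k + 2*I)/(k^2 - 9*I*k - 20)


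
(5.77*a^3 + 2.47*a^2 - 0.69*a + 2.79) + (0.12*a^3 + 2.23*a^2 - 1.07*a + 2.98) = 5.89*a^3 + 4.7*a^2 - 1.76*a + 5.77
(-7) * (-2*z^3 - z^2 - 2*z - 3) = 14*z^3 + 7*z^2 + 14*z + 21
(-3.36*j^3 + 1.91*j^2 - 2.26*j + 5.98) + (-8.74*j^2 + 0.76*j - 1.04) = -3.36*j^3 - 6.83*j^2 - 1.5*j + 4.94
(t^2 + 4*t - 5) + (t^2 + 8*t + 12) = 2*t^2 + 12*t + 7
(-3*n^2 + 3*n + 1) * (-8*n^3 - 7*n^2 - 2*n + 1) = 24*n^5 - 3*n^4 - 23*n^3 - 16*n^2 + n + 1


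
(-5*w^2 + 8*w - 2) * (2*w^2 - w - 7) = -10*w^4 + 21*w^3 + 23*w^2 - 54*w + 14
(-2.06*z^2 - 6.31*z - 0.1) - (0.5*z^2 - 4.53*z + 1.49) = -2.56*z^2 - 1.78*z - 1.59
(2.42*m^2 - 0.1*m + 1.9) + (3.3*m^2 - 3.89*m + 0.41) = 5.72*m^2 - 3.99*m + 2.31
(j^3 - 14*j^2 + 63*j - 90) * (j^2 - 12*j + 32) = j^5 - 26*j^4 + 263*j^3 - 1294*j^2 + 3096*j - 2880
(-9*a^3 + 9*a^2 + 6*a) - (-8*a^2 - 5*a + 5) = -9*a^3 + 17*a^2 + 11*a - 5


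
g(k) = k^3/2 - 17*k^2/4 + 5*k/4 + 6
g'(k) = 3*k^2/2 - 17*k/2 + 5/4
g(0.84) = 4.35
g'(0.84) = -4.83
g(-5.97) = -259.32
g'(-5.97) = 105.46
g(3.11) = -16.18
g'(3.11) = -10.68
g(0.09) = 6.08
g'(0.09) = 0.50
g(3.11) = -16.18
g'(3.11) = -10.68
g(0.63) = 5.23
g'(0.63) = -3.51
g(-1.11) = -1.31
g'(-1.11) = 12.53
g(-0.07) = 5.89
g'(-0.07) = 1.85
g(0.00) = 6.00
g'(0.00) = 1.25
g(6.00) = -31.50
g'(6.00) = 4.25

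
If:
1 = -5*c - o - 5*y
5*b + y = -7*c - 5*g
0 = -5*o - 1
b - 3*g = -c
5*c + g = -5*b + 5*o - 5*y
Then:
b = -119/2900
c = 41/725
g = 3/580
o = -1/5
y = -157/725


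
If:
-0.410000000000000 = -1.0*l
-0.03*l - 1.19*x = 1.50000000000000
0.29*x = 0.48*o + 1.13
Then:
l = 0.41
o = -3.12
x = -1.27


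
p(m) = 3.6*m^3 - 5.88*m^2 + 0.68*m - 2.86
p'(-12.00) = 1697.00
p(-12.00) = -7078.54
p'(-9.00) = 981.32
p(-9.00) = -3109.66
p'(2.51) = 39.20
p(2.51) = 18.73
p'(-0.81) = 17.29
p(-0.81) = -9.18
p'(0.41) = -2.33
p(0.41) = -3.32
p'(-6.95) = 604.08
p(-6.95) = -1500.13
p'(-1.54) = 44.40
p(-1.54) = -31.00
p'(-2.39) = 90.48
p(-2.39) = -87.22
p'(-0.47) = 8.59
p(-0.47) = -4.85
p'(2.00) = 20.36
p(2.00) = 3.78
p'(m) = 10.8*m^2 - 11.76*m + 0.68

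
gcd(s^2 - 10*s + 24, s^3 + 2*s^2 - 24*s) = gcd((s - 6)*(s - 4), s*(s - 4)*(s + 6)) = s - 4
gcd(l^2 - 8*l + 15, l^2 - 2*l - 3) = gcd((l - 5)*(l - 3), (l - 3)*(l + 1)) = l - 3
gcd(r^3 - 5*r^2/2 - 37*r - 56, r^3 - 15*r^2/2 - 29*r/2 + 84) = r^2 - 9*r/2 - 28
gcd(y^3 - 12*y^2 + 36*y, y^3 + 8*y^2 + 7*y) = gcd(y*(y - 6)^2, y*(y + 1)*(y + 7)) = y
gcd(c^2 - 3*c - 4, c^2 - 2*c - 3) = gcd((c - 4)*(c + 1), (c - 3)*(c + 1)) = c + 1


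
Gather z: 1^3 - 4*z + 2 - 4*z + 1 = 4 - 8*z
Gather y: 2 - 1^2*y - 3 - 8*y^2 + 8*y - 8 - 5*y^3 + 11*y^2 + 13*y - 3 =-5*y^3 + 3*y^2 + 20*y - 12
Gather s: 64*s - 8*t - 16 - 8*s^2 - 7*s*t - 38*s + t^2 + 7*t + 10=-8*s^2 + s*(26 - 7*t) + t^2 - t - 6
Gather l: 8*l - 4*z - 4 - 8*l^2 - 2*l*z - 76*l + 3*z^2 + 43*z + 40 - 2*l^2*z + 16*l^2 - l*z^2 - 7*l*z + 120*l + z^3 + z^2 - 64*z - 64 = l^2*(8 - 2*z) + l*(-z^2 - 9*z + 52) + z^3 + 4*z^2 - 25*z - 28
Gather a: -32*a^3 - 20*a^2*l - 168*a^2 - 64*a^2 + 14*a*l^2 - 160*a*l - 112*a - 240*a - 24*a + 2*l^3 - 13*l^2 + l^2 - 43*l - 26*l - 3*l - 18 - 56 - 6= -32*a^3 + a^2*(-20*l - 232) + a*(14*l^2 - 160*l - 376) + 2*l^3 - 12*l^2 - 72*l - 80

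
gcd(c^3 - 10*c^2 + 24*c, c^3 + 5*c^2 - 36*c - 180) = c - 6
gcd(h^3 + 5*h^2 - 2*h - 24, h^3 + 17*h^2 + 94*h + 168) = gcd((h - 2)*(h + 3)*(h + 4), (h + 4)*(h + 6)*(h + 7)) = h + 4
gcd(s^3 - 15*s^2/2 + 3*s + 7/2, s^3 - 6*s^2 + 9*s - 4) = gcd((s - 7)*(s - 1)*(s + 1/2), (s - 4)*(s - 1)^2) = s - 1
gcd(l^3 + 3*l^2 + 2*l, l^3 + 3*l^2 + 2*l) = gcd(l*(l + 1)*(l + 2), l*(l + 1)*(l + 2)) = l^3 + 3*l^2 + 2*l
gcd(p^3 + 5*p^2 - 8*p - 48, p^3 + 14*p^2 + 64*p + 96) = p^2 + 8*p + 16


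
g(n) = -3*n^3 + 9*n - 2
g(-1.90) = 1.48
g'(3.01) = -72.54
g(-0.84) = -7.78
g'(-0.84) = 2.65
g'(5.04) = -219.61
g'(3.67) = -112.22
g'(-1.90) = -23.49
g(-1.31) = -7.05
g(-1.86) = 0.56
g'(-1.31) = -6.44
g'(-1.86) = -22.14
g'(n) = 9 - 9*n^2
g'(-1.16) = -3.11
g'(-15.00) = -2016.00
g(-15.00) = 9988.00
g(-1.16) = -7.76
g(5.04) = -340.71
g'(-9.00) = -720.00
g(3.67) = -117.26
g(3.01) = -56.72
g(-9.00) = 2104.00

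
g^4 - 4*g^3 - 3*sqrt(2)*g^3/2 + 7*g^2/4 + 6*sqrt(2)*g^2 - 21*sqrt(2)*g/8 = g*(g - 7/2)*(g - 1/2)*(g - 3*sqrt(2)/2)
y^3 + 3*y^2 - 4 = (y - 1)*(y + 2)^2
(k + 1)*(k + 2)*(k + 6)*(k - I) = k^4 + 9*k^3 - I*k^3 + 20*k^2 - 9*I*k^2 + 12*k - 20*I*k - 12*I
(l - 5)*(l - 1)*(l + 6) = l^3 - 31*l + 30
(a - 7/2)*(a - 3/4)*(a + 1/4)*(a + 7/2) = a^4 - a^3/2 - 199*a^2/16 + 49*a/8 + 147/64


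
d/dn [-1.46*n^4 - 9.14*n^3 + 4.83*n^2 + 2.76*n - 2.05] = -5.84*n^3 - 27.42*n^2 + 9.66*n + 2.76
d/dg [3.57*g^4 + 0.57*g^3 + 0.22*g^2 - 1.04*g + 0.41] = 14.28*g^3 + 1.71*g^2 + 0.44*g - 1.04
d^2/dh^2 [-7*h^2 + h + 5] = -14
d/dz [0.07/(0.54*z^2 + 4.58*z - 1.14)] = (-0.0756*z - 0.3206)/(0.54*z^2 + 4.58*z - 1.14)^2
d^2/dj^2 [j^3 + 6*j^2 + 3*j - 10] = 6*j + 12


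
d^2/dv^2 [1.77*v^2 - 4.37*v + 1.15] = 3.54000000000000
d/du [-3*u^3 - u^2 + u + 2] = -9*u^2 - 2*u + 1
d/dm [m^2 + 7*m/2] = 2*m + 7/2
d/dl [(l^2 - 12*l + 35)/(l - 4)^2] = 2*(2*l - 11)/(l^3 - 12*l^2 + 48*l - 64)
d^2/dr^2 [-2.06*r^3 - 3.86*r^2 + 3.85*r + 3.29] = -12.36*r - 7.72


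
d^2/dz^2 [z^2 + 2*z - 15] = 2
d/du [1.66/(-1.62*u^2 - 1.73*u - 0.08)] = (5.3784*u + 2.8718)/(1.62*u^2 + 1.73*u + 0.08)^2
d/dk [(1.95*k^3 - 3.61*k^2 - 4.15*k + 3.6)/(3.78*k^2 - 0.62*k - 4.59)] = (7.371*k^4 - 2.418*k^3 - 8.9263*k^2 + 5.9238*k + 21.2805)/(14.2884*k^4 - 4.6872*k^3 - 34.316*k^2 + 5.6916*k + 21.0681)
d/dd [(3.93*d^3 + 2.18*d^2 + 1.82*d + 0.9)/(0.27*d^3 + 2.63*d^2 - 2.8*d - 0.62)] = (9.7473*d^4 - 22.9908*d^3 - 18.9294*d^2 - 7.4372*d + 1.3916)/(0.0729*d^6 + 1.4202*d^5 + 5.4049*d^4 - 15.0628*d^3 + 4.5788*d^2 + 3.472*d + 0.3844)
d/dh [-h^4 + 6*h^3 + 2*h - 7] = -4*h^3 + 18*h^2 + 2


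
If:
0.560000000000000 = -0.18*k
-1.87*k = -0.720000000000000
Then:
No Solution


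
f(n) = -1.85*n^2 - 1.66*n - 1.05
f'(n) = -3.7*n - 1.66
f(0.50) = -2.34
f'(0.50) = -3.51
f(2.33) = -14.96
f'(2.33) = -10.28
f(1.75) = -9.62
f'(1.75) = -8.14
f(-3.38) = -16.57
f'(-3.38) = 10.85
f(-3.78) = -21.21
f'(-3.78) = 12.33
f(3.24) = -25.85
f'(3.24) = -13.65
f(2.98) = -22.43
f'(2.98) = -12.69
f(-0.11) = -0.89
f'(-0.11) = -1.25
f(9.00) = -165.84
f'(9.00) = -34.96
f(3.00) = -22.68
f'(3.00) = -12.76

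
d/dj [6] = 0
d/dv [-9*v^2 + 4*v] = 4 - 18*v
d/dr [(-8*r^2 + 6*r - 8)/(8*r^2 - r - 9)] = 2*(-20*r^2 + 136*r - 31)/(64*r^4 - 16*r^3 - 143*r^2 + 18*r + 81)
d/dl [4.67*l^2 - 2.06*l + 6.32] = 9.34*l - 2.06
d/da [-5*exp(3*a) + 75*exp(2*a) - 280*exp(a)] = (-15*exp(2*a) + 150*exp(a) - 280)*exp(a)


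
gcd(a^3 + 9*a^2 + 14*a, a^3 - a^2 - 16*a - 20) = a + 2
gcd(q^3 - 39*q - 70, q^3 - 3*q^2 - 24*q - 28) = q^2 - 5*q - 14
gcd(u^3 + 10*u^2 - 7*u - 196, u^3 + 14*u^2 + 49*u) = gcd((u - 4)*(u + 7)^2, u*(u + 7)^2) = u^2 + 14*u + 49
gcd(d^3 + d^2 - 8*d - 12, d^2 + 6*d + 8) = d + 2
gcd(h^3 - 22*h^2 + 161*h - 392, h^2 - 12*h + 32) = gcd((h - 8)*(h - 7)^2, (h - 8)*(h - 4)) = h - 8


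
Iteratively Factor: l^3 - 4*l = (l + 2)*(l^2 - 2*l) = l*(l + 2)*(l - 2)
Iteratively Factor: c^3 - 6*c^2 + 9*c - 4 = (c - 1)*(c^2 - 5*c + 4) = (c - 4)*(c - 1)*(c - 1)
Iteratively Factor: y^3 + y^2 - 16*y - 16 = (y - 4)*(y^2 + 5*y + 4) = (y - 4)*(y + 1)*(y + 4)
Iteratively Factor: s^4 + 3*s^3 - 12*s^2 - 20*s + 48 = (s + 3)*(s^3 - 12*s + 16) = (s + 3)*(s + 4)*(s^2 - 4*s + 4) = (s - 2)*(s + 3)*(s + 4)*(s - 2)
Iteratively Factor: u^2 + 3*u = (u + 3)*(u)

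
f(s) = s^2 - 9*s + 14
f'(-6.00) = -21.00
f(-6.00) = 104.00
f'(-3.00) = -15.00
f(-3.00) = 50.00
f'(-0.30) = -9.60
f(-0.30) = 16.79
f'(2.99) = -3.02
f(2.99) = -3.97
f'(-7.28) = -23.56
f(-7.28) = 132.52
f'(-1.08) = -11.16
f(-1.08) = 24.89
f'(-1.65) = -12.30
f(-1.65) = 31.57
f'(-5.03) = -19.06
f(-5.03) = 84.57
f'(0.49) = -8.02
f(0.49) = 9.83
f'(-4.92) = -18.84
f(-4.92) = 82.49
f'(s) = 2*s - 9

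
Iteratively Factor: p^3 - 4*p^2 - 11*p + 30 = (p - 2)*(p^2 - 2*p - 15) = (p - 5)*(p - 2)*(p + 3)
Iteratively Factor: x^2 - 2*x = (x)*(x - 2)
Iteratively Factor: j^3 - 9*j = (j + 3)*(j^2 - 3*j) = (j - 3)*(j + 3)*(j)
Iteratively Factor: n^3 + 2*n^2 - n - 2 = (n - 1)*(n^2 + 3*n + 2) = (n - 1)*(n + 2)*(n + 1)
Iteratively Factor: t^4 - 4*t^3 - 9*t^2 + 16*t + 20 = (t - 5)*(t^3 + t^2 - 4*t - 4) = (t - 5)*(t + 1)*(t^2 - 4) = (t - 5)*(t - 2)*(t + 1)*(t + 2)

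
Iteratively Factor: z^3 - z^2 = (z - 1)*(z^2) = z*(z - 1)*(z)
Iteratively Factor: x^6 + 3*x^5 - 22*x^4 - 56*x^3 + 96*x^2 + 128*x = (x + 1)*(x^5 + 2*x^4 - 24*x^3 - 32*x^2 + 128*x) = (x + 1)*(x + 4)*(x^4 - 2*x^3 - 16*x^2 + 32*x) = (x + 1)*(x + 4)^2*(x^3 - 6*x^2 + 8*x) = x*(x + 1)*(x + 4)^2*(x^2 - 6*x + 8) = x*(x - 4)*(x + 1)*(x + 4)^2*(x - 2)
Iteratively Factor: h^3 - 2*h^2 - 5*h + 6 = (h + 2)*(h^2 - 4*h + 3) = (h - 1)*(h + 2)*(h - 3)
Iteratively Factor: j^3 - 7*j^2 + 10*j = (j)*(j^2 - 7*j + 10) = j*(j - 5)*(j - 2)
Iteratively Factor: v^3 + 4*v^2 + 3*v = (v + 1)*(v^2 + 3*v) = v*(v + 1)*(v + 3)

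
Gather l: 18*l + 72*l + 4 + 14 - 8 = 90*l + 10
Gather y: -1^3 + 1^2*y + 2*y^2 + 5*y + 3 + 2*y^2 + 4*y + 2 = 4*y^2 + 10*y + 4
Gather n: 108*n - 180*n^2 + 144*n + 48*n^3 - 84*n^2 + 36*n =48*n^3 - 264*n^2 + 288*n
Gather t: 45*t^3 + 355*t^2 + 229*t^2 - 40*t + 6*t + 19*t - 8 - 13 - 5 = 45*t^3 + 584*t^2 - 15*t - 26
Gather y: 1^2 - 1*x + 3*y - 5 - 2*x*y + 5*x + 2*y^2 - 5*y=4*x + 2*y^2 + y*(-2*x - 2) - 4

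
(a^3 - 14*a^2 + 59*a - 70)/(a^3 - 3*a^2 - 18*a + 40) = (a - 7)/(a + 4)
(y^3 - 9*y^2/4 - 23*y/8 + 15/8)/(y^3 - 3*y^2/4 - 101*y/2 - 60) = (2*y^2 - 7*y + 3)/(2*(y^2 - 2*y - 48))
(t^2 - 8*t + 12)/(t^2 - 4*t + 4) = (t - 6)/(t - 2)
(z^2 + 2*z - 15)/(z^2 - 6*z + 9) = (z + 5)/(z - 3)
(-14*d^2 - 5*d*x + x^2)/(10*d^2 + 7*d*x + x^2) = (-7*d + x)/(5*d + x)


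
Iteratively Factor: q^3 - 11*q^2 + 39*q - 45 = (q - 5)*(q^2 - 6*q + 9) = (q - 5)*(q - 3)*(q - 3)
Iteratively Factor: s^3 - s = (s - 1)*(s^2 + s) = s*(s - 1)*(s + 1)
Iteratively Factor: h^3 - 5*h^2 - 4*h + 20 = (h - 5)*(h^2 - 4) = (h - 5)*(h - 2)*(h + 2)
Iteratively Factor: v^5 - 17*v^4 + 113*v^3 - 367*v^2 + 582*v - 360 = (v - 2)*(v^4 - 15*v^3 + 83*v^2 - 201*v + 180) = (v - 3)*(v - 2)*(v^3 - 12*v^2 + 47*v - 60) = (v - 4)*(v - 3)*(v - 2)*(v^2 - 8*v + 15) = (v - 5)*(v - 4)*(v - 3)*(v - 2)*(v - 3)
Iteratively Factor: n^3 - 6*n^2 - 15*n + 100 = (n + 4)*(n^2 - 10*n + 25) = (n - 5)*(n + 4)*(n - 5)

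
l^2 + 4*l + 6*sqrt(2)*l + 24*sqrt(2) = (l + 4)*(l + 6*sqrt(2))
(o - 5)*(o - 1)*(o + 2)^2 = o^4 - 2*o^3 - 15*o^2 - 4*o + 20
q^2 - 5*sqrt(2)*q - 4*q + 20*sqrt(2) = (q - 4)*(q - 5*sqrt(2))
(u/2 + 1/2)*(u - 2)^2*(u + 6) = u^4/2 + 3*u^3/2 - 9*u^2 + 2*u + 12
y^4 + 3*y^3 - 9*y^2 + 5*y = y*(y - 1)^2*(y + 5)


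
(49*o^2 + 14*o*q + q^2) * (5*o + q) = 245*o^3 + 119*o^2*q + 19*o*q^2 + q^3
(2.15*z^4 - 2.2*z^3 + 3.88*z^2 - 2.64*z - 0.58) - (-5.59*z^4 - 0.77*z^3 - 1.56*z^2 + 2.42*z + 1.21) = 7.74*z^4 - 1.43*z^3 + 5.44*z^2 - 5.06*z - 1.79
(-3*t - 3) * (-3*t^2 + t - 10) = 9*t^3 + 6*t^2 + 27*t + 30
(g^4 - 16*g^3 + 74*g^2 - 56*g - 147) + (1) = g^4 - 16*g^3 + 74*g^2 - 56*g - 146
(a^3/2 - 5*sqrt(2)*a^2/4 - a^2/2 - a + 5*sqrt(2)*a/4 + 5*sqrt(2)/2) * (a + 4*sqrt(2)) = a^4/2 - a^3/2 + 3*sqrt(2)*a^3/4 - 11*a^2 - 3*sqrt(2)*a^2/4 - 3*sqrt(2)*a/2 + 10*a + 20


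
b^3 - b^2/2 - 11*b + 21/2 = (b - 3)*(b - 1)*(b + 7/2)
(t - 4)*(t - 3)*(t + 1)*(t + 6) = t^4 - 31*t^2 + 42*t + 72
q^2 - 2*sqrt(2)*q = q*(q - 2*sqrt(2))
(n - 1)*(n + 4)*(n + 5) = n^3 + 8*n^2 + 11*n - 20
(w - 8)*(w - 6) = w^2 - 14*w + 48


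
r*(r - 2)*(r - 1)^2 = r^4 - 4*r^3 + 5*r^2 - 2*r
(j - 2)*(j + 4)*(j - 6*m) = j^3 - 6*j^2*m + 2*j^2 - 12*j*m - 8*j + 48*m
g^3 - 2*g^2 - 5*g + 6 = (g - 3)*(g - 1)*(g + 2)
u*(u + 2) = u^2 + 2*u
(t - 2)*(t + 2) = t^2 - 4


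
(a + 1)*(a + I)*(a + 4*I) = a^3 + a^2 + 5*I*a^2 - 4*a + 5*I*a - 4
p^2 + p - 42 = (p - 6)*(p + 7)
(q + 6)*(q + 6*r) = q^2 + 6*q*r + 6*q + 36*r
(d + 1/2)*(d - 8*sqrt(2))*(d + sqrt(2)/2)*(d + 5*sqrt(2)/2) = d^4 - 5*sqrt(2)*d^3 + d^3/2 - 91*d^2/2 - 5*sqrt(2)*d^2/2 - 20*sqrt(2)*d - 91*d/4 - 10*sqrt(2)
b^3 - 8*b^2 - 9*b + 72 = (b - 8)*(b - 3)*(b + 3)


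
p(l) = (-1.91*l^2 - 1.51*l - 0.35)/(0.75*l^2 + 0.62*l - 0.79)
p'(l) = (-3.82*l - 1.51)/(0.75*l^2 + 0.62*l - 0.79) + (-1.5*l - 0.62)*(-1.91*l^2 - 1.51*l - 0.35)/(0.75*l^2 + 0.62*l - 0.79)^2 = (-0.0516999999999994*l^2 + 3.5428*l + 1.4099)/(0.5625*l^4 + 0.93*l^3 - 0.8006*l^2 - 0.9796*l + 0.6241)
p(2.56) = -2.93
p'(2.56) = 0.31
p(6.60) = -2.60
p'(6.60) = 0.02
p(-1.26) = 3.89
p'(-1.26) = -21.66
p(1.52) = -3.74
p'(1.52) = 1.88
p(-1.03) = 1.30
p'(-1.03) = -5.73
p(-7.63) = -2.62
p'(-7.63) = -0.02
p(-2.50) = -3.63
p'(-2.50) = -1.41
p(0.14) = 0.87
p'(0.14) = 4.02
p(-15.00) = -2.57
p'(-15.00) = -0.00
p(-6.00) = -2.67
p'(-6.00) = -0.04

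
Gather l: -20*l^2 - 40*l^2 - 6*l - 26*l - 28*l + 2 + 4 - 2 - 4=-60*l^2 - 60*l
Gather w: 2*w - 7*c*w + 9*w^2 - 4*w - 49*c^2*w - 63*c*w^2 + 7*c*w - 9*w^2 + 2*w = -49*c^2*w - 63*c*w^2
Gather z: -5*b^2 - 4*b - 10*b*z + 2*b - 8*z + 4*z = -5*b^2 - 2*b + z*(-10*b - 4)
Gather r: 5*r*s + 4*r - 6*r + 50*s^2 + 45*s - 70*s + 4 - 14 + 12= r*(5*s - 2) + 50*s^2 - 25*s + 2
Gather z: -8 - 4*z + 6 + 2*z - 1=-2*z - 3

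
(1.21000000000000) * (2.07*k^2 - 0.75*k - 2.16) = 2.5047*k^2 - 0.9075*k - 2.6136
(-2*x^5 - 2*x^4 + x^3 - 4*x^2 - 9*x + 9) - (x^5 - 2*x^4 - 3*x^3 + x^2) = -3*x^5 + 4*x^3 - 5*x^2 - 9*x + 9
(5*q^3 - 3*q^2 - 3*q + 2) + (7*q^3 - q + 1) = 12*q^3 - 3*q^2 - 4*q + 3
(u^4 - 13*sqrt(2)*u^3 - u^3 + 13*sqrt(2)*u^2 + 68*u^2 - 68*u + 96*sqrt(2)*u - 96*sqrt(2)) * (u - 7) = u^5 - 13*sqrt(2)*u^4 - 8*u^4 + 75*u^3 + 104*sqrt(2)*u^3 - 544*u^2 + 5*sqrt(2)*u^2 - 768*sqrt(2)*u + 476*u + 672*sqrt(2)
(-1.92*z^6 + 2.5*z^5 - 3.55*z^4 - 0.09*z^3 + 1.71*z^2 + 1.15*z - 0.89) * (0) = 0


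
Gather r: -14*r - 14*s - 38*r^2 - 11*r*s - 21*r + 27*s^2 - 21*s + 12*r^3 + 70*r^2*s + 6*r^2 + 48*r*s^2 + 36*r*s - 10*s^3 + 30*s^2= 12*r^3 + r^2*(70*s - 32) + r*(48*s^2 + 25*s - 35) - 10*s^3 + 57*s^2 - 35*s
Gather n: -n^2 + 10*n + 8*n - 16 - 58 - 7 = -n^2 + 18*n - 81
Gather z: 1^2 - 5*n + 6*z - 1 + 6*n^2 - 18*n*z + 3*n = 6*n^2 - 2*n + z*(6 - 18*n)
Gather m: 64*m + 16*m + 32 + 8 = 80*m + 40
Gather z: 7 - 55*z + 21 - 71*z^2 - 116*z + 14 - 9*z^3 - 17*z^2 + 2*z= -9*z^3 - 88*z^2 - 169*z + 42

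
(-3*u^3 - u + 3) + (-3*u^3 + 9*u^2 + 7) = -6*u^3 + 9*u^2 - u + 10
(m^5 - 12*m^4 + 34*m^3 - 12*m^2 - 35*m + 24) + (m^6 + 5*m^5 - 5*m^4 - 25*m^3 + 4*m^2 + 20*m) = m^6 + 6*m^5 - 17*m^4 + 9*m^3 - 8*m^2 - 15*m + 24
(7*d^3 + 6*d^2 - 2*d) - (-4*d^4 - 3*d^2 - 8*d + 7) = 4*d^4 + 7*d^3 + 9*d^2 + 6*d - 7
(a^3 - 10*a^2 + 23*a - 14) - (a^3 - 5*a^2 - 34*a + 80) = -5*a^2 + 57*a - 94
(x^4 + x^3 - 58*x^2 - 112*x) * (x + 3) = x^5 + 4*x^4 - 55*x^3 - 286*x^2 - 336*x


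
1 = 1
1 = 1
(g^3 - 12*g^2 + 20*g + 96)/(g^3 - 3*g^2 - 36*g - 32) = (g^2 - 4*g - 12)/(g^2 + 5*g + 4)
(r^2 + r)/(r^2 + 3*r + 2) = r/(r + 2)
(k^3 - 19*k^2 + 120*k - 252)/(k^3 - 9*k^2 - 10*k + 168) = (k - 6)/(k + 4)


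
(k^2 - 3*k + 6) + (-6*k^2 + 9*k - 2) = -5*k^2 + 6*k + 4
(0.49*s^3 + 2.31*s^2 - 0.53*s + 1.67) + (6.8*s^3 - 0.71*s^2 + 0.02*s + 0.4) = 7.29*s^3 + 1.6*s^2 - 0.51*s + 2.07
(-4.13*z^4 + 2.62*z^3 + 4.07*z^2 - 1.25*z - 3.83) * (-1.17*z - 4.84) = 4.8321*z^5 + 16.9238*z^4 - 17.4427*z^3 - 18.2363*z^2 + 10.5311*z + 18.5372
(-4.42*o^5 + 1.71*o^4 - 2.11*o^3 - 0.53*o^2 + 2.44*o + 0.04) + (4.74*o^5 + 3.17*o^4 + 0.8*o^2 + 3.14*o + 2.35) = 0.32*o^5 + 4.88*o^4 - 2.11*o^3 + 0.27*o^2 + 5.58*o + 2.39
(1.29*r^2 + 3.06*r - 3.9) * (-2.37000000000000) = -3.0573*r^2 - 7.2522*r + 9.243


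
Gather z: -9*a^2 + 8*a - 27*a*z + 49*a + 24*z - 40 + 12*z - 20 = -9*a^2 + 57*a + z*(36 - 27*a) - 60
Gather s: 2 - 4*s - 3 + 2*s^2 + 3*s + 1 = 2*s^2 - s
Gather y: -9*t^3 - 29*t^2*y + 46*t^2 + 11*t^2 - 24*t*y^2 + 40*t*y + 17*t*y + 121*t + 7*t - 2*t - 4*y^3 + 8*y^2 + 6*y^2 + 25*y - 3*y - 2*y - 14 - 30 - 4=-9*t^3 + 57*t^2 + 126*t - 4*y^3 + y^2*(14 - 24*t) + y*(-29*t^2 + 57*t + 20) - 48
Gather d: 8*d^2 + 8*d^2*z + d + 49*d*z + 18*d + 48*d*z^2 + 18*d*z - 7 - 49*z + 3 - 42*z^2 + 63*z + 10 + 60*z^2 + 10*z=d^2*(8*z + 8) + d*(48*z^2 + 67*z + 19) + 18*z^2 + 24*z + 6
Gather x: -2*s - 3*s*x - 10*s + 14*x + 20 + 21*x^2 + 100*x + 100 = -12*s + 21*x^2 + x*(114 - 3*s) + 120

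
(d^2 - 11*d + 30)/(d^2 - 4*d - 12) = (d - 5)/(d + 2)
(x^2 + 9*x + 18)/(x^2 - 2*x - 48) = (x + 3)/(x - 8)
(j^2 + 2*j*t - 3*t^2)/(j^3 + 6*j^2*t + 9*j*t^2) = (j - t)/(j*(j + 3*t))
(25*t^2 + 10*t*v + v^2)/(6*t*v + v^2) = (25*t^2 + 10*t*v + v^2)/(v*(6*t + v))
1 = 1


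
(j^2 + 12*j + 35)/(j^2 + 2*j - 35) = (j + 5)/(j - 5)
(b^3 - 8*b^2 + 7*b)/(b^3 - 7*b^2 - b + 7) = b/(b + 1)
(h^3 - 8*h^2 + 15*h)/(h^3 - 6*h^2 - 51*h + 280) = h*(h - 3)/(h^2 - h - 56)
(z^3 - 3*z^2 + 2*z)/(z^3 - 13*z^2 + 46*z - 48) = z*(z - 1)/(z^2 - 11*z + 24)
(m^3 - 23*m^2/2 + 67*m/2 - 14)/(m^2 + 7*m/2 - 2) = (m^2 - 11*m + 28)/(m + 4)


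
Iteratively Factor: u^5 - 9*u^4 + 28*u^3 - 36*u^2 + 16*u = (u - 4)*(u^4 - 5*u^3 + 8*u^2 - 4*u) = u*(u - 4)*(u^3 - 5*u^2 + 8*u - 4) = u*(u - 4)*(u - 1)*(u^2 - 4*u + 4) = u*(u - 4)*(u - 2)*(u - 1)*(u - 2)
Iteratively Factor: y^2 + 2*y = (y)*(y + 2)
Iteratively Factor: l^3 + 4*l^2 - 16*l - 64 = (l + 4)*(l^2 - 16) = (l - 4)*(l + 4)*(l + 4)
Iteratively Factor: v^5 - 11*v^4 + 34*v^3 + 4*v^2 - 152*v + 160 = (v - 5)*(v^4 - 6*v^3 + 4*v^2 + 24*v - 32) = (v - 5)*(v - 2)*(v^3 - 4*v^2 - 4*v + 16) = (v - 5)*(v - 2)^2*(v^2 - 2*v - 8) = (v - 5)*(v - 4)*(v - 2)^2*(v + 2)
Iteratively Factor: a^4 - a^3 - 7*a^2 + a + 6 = (a - 1)*(a^3 - 7*a - 6) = (a - 1)*(a + 2)*(a^2 - 2*a - 3) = (a - 1)*(a + 1)*(a + 2)*(a - 3)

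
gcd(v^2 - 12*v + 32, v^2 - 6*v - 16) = v - 8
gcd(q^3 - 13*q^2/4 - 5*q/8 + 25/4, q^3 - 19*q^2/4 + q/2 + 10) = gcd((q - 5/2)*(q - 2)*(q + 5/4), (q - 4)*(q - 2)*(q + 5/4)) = q^2 - 3*q/4 - 5/2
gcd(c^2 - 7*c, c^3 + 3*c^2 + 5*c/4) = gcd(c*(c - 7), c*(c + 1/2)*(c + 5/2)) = c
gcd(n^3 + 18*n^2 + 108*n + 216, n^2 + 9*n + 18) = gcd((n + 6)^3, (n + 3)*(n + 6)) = n + 6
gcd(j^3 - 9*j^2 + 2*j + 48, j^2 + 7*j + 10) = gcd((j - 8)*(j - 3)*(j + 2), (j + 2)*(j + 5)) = j + 2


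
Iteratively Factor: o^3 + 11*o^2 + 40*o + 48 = (o + 3)*(o^2 + 8*o + 16) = (o + 3)*(o + 4)*(o + 4)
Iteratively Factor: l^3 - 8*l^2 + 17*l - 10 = (l - 5)*(l^2 - 3*l + 2) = (l - 5)*(l - 2)*(l - 1)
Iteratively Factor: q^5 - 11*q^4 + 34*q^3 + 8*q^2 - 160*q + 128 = (q - 4)*(q^4 - 7*q^3 + 6*q^2 + 32*q - 32) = (q - 4)^2*(q^3 - 3*q^2 - 6*q + 8) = (q - 4)^3*(q^2 + q - 2) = (q - 4)^3*(q + 2)*(q - 1)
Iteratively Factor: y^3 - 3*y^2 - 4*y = (y)*(y^2 - 3*y - 4) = y*(y - 4)*(y + 1)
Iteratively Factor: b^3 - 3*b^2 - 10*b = (b - 5)*(b^2 + 2*b) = b*(b - 5)*(b + 2)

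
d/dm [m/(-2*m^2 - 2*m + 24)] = (-m^2 + m*(2*m + 1) - m + 12)/(2*(m^2 + m - 12)^2)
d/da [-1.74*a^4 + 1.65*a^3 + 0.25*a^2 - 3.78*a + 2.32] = -6.96*a^3 + 4.95*a^2 + 0.5*a - 3.78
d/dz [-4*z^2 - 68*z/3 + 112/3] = -8*z - 68/3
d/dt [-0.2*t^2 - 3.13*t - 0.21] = -0.4*t - 3.13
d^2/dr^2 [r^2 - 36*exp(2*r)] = 2 - 144*exp(2*r)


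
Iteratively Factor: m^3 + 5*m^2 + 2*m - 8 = (m + 4)*(m^2 + m - 2) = (m + 2)*(m + 4)*(m - 1)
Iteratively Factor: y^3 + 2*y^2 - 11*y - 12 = (y + 4)*(y^2 - 2*y - 3) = (y - 3)*(y + 4)*(y + 1)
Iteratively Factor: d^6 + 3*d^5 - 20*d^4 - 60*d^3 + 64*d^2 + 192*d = (d)*(d^5 + 3*d^4 - 20*d^3 - 60*d^2 + 64*d + 192) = d*(d + 3)*(d^4 - 20*d^2 + 64) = d*(d - 2)*(d + 3)*(d^3 + 2*d^2 - 16*d - 32) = d*(d - 4)*(d - 2)*(d + 3)*(d^2 + 6*d + 8) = d*(d - 4)*(d - 2)*(d + 3)*(d + 4)*(d + 2)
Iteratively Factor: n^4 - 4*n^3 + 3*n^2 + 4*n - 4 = (n - 2)*(n^3 - 2*n^2 - n + 2) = (n - 2)*(n + 1)*(n^2 - 3*n + 2) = (n - 2)^2*(n + 1)*(n - 1)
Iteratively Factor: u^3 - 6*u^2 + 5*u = (u - 1)*(u^2 - 5*u) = (u - 5)*(u - 1)*(u)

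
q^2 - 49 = (q - 7)*(q + 7)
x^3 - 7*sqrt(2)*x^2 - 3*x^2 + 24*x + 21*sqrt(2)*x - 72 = (x - 3)*(x - 4*sqrt(2))*(x - 3*sqrt(2))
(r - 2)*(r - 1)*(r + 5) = r^3 + 2*r^2 - 13*r + 10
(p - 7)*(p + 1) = p^2 - 6*p - 7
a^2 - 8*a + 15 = (a - 5)*(a - 3)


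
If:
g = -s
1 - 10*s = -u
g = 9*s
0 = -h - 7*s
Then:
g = 0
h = 0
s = 0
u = -1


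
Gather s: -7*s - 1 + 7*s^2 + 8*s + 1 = 7*s^2 + s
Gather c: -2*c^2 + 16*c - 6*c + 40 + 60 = -2*c^2 + 10*c + 100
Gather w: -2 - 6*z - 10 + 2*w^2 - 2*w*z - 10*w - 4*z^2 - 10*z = 2*w^2 + w*(-2*z - 10) - 4*z^2 - 16*z - 12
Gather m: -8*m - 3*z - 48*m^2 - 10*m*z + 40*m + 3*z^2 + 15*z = -48*m^2 + m*(32 - 10*z) + 3*z^2 + 12*z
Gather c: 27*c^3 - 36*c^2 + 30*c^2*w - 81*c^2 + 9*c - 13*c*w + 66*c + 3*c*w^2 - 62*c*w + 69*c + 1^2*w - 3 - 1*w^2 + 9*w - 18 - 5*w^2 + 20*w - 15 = 27*c^3 + c^2*(30*w - 117) + c*(3*w^2 - 75*w + 144) - 6*w^2 + 30*w - 36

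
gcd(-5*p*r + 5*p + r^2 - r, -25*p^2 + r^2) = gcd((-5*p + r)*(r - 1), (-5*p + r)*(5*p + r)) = 5*p - r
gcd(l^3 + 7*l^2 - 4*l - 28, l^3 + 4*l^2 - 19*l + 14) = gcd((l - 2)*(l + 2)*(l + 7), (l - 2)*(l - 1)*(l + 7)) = l^2 + 5*l - 14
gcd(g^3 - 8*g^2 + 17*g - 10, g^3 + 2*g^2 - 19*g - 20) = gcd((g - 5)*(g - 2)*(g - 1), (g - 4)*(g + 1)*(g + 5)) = 1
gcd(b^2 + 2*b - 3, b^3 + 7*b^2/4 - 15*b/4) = b + 3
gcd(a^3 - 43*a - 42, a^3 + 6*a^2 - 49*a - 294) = a^2 - a - 42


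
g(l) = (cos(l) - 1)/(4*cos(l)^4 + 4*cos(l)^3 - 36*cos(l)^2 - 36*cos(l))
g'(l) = (cos(l) - 1)*(16*sin(l)*cos(l)^3 + 12*sin(l)*cos(l)^2 - 72*sin(l)*cos(l) - 36*sin(l))/(4*cos(l)^4 + 4*cos(l)^3 - 36*cos(l)^2 - 36*cos(l))^2 - sin(l)/(4*cos(l)^4 + 4*cos(l)^3 - 36*cos(l)^2 - 36*cos(l))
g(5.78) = 0.00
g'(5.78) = -0.01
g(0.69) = 0.00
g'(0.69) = 0.02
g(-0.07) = 0.00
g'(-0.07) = -0.00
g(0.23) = 0.00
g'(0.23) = 0.00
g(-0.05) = 0.00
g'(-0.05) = -0.00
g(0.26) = 0.00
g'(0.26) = 0.00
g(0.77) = 0.01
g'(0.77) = 0.03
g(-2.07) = -0.17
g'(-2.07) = 0.09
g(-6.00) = 0.00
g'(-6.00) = 0.00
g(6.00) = 0.00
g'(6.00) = 0.00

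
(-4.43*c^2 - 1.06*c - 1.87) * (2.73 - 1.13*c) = 5.0059*c^3 - 10.8961*c^2 - 0.7807*c - 5.1051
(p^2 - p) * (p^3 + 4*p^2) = p^5 + 3*p^4 - 4*p^3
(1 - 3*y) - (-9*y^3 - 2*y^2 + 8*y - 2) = 9*y^3 + 2*y^2 - 11*y + 3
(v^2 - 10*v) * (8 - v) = -v^3 + 18*v^2 - 80*v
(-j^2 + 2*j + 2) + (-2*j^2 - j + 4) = -3*j^2 + j + 6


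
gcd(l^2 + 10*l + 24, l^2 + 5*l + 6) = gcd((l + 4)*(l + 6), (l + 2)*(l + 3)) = 1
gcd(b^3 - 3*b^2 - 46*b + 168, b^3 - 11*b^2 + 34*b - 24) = b^2 - 10*b + 24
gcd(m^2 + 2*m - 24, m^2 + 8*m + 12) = m + 6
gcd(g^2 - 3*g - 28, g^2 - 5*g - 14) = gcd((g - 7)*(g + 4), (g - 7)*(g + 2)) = g - 7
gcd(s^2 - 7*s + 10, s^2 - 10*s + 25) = s - 5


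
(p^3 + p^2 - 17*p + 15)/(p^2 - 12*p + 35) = (p^3 + p^2 - 17*p + 15)/(p^2 - 12*p + 35)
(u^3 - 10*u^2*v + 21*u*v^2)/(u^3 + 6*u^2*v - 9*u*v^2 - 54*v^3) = u*(u - 7*v)/(u^2 + 9*u*v + 18*v^2)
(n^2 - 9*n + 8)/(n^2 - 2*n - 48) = (n - 1)/(n + 6)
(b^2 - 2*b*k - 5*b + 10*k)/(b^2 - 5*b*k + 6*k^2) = (b - 5)/(b - 3*k)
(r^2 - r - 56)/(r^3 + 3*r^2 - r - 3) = (r^2 - r - 56)/(r^3 + 3*r^2 - r - 3)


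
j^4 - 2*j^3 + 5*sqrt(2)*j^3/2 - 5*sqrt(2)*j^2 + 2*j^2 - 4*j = j*(j - 2)*(j + sqrt(2)/2)*(j + 2*sqrt(2))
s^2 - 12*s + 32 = (s - 8)*(s - 4)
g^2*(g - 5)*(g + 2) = g^4 - 3*g^3 - 10*g^2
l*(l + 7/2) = l^2 + 7*l/2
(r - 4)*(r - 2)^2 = r^3 - 8*r^2 + 20*r - 16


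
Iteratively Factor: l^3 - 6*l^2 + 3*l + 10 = (l - 2)*(l^2 - 4*l - 5) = (l - 5)*(l - 2)*(l + 1)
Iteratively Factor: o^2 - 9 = (o - 3)*(o + 3)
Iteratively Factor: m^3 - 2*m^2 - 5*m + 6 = (m + 2)*(m^2 - 4*m + 3) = (m - 3)*(m + 2)*(m - 1)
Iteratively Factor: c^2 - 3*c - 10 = (c - 5)*(c + 2)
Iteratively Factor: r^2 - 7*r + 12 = (r - 4)*(r - 3)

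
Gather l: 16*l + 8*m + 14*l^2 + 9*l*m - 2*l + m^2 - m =14*l^2 + l*(9*m + 14) + m^2 + 7*m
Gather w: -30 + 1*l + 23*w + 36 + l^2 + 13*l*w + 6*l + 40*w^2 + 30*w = l^2 + 7*l + 40*w^2 + w*(13*l + 53) + 6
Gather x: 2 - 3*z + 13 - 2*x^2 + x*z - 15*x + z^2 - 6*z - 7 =-2*x^2 + x*(z - 15) + z^2 - 9*z + 8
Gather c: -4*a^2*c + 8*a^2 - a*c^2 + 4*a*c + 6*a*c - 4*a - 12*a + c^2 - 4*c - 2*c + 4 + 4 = 8*a^2 - 16*a + c^2*(1 - a) + c*(-4*a^2 + 10*a - 6) + 8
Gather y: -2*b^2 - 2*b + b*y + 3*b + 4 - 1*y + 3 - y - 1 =-2*b^2 + b + y*(b - 2) + 6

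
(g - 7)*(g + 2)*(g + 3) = g^3 - 2*g^2 - 29*g - 42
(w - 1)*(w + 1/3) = w^2 - 2*w/3 - 1/3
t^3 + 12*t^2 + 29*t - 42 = (t - 1)*(t + 6)*(t + 7)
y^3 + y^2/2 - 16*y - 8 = (y - 4)*(y + 1/2)*(y + 4)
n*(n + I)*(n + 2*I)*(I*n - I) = I*n^4 - 3*n^3 - I*n^3 + 3*n^2 - 2*I*n^2 + 2*I*n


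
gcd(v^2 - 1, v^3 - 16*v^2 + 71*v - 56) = v - 1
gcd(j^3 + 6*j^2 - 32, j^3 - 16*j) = j + 4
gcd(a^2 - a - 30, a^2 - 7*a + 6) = a - 6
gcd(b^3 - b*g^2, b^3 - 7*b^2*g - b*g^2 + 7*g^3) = b^2 - g^2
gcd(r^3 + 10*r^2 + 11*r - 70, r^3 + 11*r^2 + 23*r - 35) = r^2 + 12*r + 35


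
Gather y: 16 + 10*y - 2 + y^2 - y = y^2 + 9*y + 14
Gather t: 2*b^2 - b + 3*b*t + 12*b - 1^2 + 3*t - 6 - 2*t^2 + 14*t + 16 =2*b^2 + 11*b - 2*t^2 + t*(3*b + 17) + 9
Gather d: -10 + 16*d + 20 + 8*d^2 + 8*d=8*d^2 + 24*d + 10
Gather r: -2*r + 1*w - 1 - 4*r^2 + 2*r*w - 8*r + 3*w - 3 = -4*r^2 + r*(2*w - 10) + 4*w - 4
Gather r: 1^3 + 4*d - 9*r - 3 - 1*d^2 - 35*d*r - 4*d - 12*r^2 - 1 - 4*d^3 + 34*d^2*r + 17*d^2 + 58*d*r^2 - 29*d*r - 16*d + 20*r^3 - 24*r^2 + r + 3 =-4*d^3 + 16*d^2 - 16*d + 20*r^3 + r^2*(58*d - 36) + r*(34*d^2 - 64*d - 8)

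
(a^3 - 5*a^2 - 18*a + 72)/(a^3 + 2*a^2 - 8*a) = (a^2 - 9*a + 18)/(a*(a - 2))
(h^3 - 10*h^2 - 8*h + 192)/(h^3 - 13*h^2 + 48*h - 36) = (h^2 - 4*h - 32)/(h^2 - 7*h + 6)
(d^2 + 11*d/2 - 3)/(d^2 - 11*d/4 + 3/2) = 2*(2*d^2 + 11*d - 6)/(4*d^2 - 11*d + 6)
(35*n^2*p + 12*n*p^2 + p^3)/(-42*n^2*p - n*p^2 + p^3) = (35*n^2 + 12*n*p + p^2)/(-42*n^2 - n*p + p^2)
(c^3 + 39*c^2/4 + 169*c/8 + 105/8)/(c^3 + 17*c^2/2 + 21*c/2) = (c + 5/4)/c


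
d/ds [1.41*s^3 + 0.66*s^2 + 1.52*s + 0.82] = 4.23*s^2 + 1.32*s + 1.52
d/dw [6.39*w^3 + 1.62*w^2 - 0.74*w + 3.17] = 19.17*w^2 + 3.24*w - 0.74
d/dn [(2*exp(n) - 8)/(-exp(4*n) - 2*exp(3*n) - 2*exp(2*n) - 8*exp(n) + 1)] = 2*(2*(exp(n) - 4)*(2*exp(3*n) + 3*exp(2*n) + 2*exp(n) + 4) - exp(4*n) - 2*exp(3*n) - 2*exp(2*n) - 8*exp(n) + 1)*exp(n)/(exp(4*n) + 2*exp(3*n) + 2*exp(2*n) + 8*exp(n) - 1)^2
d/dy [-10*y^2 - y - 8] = -20*y - 1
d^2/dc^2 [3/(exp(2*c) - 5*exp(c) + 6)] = 3*((5 - 4*exp(c))*(exp(2*c) - 5*exp(c) + 6) + 2*(2*exp(c) - 5)^2*exp(c))*exp(c)/(exp(2*c) - 5*exp(c) + 6)^3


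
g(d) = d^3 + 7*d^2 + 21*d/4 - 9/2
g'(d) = 3*d^2 + 14*d + 21/4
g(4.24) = 219.83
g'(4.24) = 118.54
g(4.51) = 253.29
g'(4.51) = 129.41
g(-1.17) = -2.66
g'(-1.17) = -7.02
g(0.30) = -2.27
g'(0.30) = 9.72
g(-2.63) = 11.92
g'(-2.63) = -10.82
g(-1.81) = 3.00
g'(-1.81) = -10.26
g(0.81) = 4.88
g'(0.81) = 18.56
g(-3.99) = 22.47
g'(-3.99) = -2.85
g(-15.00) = -1883.25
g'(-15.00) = 470.25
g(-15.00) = -1883.25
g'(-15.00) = 470.25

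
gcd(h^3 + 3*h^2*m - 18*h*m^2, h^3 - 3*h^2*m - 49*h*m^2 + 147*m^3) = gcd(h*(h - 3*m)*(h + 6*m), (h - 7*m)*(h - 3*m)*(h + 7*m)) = h - 3*m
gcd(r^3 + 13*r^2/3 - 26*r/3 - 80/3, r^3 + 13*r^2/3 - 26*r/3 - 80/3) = r^3 + 13*r^2/3 - 26*r/3 - 80/3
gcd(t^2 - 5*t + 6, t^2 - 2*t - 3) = t - 3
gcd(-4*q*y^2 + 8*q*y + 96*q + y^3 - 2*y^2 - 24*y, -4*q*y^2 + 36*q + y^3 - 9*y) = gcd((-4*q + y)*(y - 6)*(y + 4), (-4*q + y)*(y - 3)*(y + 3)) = -4*q + y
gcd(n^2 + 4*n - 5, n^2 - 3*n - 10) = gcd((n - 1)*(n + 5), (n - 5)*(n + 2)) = 1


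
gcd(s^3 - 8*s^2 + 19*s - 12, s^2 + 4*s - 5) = s - 1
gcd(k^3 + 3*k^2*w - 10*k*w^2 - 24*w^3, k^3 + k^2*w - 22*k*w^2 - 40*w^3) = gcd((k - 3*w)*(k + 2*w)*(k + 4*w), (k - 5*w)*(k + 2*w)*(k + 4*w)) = k^2 + 6*k*w + 8*w^2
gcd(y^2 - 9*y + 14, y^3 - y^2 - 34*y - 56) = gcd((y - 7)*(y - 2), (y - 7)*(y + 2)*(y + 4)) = y - 7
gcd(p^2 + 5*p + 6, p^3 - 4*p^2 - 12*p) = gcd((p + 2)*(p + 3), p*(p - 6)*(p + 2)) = p + 2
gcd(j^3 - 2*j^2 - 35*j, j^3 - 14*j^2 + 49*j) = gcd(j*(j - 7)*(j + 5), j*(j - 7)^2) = j^2 - 7*j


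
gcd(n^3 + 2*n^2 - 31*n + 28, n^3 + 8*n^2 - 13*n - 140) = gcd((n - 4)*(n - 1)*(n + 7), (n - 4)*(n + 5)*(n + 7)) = n^2 + 3*n - 28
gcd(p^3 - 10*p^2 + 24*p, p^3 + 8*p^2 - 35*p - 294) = p - 6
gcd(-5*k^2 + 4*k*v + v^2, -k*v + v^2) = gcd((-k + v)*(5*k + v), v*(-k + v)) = -k + v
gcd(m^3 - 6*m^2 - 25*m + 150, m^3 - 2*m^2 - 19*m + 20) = m - 5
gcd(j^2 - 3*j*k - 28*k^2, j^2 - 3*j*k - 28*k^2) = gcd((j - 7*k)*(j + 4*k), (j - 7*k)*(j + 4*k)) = j^2 - 3*j*k - 28*k^2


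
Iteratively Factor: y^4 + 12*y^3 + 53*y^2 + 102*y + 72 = (y + 3)*(y^3 + 9*y^2 + 26*y + 24) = (y + 3)^2*(y^2 + 6*y + 8) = (y + 2)*(y + 3)^2*(y + 4)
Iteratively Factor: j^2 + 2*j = (j + 2)*(j)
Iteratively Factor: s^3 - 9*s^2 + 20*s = (s - 5)*(s^2 - 4*s) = (s - 5)*(s - 4)*(s)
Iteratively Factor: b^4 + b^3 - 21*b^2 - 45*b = (b - 5)*(b^3 + 6*b^2 + 9*b) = (b - 5)*(b + 3)*(b^2 + 3*b) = (b - 5)*(b + 3)^2*(b)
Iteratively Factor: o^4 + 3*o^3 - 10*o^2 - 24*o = (o + 4)*(o^3 - o^2 - 6*o) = (o + 2)*(o + 4)*(o^2 - 3*o) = (o - 3)*(o + 2)*(o + 4)*(o)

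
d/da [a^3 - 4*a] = 3*a^2 - 4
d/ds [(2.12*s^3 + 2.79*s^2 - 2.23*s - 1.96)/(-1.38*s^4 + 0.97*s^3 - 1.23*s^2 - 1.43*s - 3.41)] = (2.9256*s^6 + 7.7004*s^5 - 14.5461*s^4 - 12.5562*s^3 - 22.7166*s^2 - 23.8494*s + 4.8015)/(1.9044*s^8 - 2.6772*s^7 + 4.3357*s^6 + 1.5606*s^5 + 8.1503*s^4 - 3.0976*s^3 + 10.4335*s^2 + 9.7526*s + 11.6281)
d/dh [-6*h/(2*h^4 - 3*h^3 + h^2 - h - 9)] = 6*(-2*h^4 + 3*h^3 - h^2 + h*(8*h^3 - 9*h^2 + 2*h - 1) + h + 9)/(-2*h^4 + 3*h^3 - h^2 + h + 9)^2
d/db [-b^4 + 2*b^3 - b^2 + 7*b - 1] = -4*b^3 + 6*b^2 - 2*b + 7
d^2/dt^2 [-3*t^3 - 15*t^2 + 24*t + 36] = -18*t - 30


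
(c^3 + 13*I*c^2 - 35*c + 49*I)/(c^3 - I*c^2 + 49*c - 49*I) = (c + 7*I)/(c - 7*I)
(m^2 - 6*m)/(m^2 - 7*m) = (m - 6)/(m - 7)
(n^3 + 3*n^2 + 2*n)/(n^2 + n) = n + 2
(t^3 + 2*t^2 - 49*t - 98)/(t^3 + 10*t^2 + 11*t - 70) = (t^2 - 5*t - 14)/(t^2 + 3*t - 10)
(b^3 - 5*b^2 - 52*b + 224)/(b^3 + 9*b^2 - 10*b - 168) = (b - 8)/(b + 6)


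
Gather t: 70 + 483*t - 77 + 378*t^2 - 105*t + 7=378*t^2 + 378*t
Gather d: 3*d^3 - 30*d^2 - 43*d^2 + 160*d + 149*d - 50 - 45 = 3*d^3 - 73*d^2 + 309*d - 95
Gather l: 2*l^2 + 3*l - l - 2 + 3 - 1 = 2*l^2 + 2*l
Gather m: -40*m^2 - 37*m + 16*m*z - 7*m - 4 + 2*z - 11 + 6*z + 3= -40*m^2 + m*(16*z - 44) + 8*z - 12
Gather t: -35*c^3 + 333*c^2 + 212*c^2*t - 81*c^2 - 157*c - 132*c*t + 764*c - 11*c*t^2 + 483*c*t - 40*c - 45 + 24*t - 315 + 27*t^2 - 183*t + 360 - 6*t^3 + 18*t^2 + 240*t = -35*c^3 + 252*c^2 + 567*c - 6*t^3 + t^2*(45 - 11*c) + t*(212*c^2 + 351*c + 81)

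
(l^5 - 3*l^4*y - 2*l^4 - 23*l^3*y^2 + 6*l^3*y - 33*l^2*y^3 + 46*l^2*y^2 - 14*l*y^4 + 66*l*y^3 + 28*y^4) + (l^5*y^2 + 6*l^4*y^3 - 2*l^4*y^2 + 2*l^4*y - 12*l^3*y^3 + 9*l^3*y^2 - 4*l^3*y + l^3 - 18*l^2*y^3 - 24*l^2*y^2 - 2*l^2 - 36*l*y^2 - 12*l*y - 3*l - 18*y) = l^5*y^2 + l^5 + 6*l^4*y^3 - 2*l^4*y^2 - l^4*y - 2*l^4 - 12*l^3*y^3 - 14*l^3*y^2 + 2*l^3*y + l^3 - 51*l^2*y^3 + 22*l^2*y^2 - 2*l^2 - 14*l*y^4 + 66*l*y^3 - 36*l*y^2 - 12*l*y - 3*l + 28*y^4 - 18*y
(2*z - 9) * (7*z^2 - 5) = 14*z^3 - 63*z^2 - 10*z + 45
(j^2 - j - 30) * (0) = 0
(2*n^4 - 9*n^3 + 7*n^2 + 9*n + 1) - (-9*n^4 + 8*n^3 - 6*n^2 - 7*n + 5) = 11*n^4 - 17*n^3 + 13*n^2 + 16*n - 4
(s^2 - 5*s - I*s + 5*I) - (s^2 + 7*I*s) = -5*s - 8*I*s + 5*I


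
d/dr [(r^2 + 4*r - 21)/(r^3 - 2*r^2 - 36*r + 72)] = (-r^4 - 8*r^3 + 35*r^2 + 60*r - 468)/(r^6 - 4*r^5 - 68*r^4 + 288*r^3 + 1008*r^2 - 5184*r + 5184)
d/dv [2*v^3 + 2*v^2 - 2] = 2*v*(3*v + 2)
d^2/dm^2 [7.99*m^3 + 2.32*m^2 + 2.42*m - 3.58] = 47.94*m + 4.64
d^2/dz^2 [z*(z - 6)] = 2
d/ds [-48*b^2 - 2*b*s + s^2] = -2*b + 2*s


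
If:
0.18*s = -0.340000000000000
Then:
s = -1.89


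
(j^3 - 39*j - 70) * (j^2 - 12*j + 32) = j^5 - 12*j^4 - 7*j^3 + 398*j^2 - 408*j - 2240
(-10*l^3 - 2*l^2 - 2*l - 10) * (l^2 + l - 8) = -10*l^5 - 12*l^4 + 76*l^3 + 4*l^2 + 6*l + 80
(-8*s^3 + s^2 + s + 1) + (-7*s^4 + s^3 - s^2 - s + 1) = -7*s^4 - 7*s^3 + 2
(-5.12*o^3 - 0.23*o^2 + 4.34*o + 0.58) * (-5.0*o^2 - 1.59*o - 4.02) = 25.6*o^5 + 9.2908*o^4 - 0.751899999999999*o^3 - 8.876*o^2 - 18.369*o - 2.3316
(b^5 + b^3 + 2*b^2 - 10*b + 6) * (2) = 2*b^5 + 2*b^3 + 4*b^2 - 20*b + 12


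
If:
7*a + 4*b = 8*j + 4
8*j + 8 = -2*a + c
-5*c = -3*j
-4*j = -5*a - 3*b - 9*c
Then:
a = -20/9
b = 436/111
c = -32/111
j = -160/333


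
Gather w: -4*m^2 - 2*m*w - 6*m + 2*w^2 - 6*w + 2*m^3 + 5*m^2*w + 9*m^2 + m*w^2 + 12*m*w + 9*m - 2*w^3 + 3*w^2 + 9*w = 2*m^3 + 5*m^2 + 3*m - 2*w^3 + w^2*(m + 5) + w*(5*m^2 + 10*m + 3)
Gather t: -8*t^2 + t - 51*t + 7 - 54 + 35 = -8*t^2 - 50*t - 12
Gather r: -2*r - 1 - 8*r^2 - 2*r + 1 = -8*r^2 - 4*r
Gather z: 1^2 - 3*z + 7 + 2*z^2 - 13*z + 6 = 2*z^2 - 16*z + 14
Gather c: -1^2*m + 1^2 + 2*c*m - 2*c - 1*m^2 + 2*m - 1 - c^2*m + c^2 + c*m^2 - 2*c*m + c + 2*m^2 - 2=c^2*(1 - m) + c*(m^2 - 1) + m^2 + m - 2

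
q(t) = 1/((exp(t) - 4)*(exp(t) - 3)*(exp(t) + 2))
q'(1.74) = -0.18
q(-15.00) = 0.04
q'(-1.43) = 0.00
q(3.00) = 0.00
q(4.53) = 0.00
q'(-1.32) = 0.00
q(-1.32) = 0.04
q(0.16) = 0.06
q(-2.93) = 0.04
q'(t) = -exp(t)/((exp(t) - 4)*(exp(t) - 3)*(exp(t) + 2)^2) - exp(t)/((exp(t) - 4)*(exp(t) - 3)^2*(exp(t) + 2)) - exp(t)/((exp(t) - 4)^2*(exp(t) - 3)*(exp(t) + 2))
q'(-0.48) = 0.01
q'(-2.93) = 0.00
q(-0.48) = 0.05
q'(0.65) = 0.25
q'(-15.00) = 0.00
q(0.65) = 0.11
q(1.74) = 0.03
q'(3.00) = 0.00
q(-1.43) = 0.04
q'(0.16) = 0.04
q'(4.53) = -0.00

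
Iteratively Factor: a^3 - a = (a - 1)*(a^2 + a) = a*(a - 1)*(a + 1)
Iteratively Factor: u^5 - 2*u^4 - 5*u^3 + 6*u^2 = (u - 3)*(u^4 + u^3 - 2*u^2) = (u - 3)*(u - 1)*(u^3 + 2*u^2) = u*(u - 3)*(u - 1)*(u^2 + 2*u) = u^2*(u - 3)*(u - 1)*(u + 2)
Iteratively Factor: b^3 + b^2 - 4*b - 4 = (b + 1)*(b^2 - 4) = (b - 2)*(b + 1)*(b + 2)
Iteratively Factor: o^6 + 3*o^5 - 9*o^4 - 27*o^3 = (o + 3)*(o^5 - 9*o^3) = (o + 3)^2*(o^4 - 3*o^3) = o*(o + 3)^2*(o^3 - 3*o^2) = o^2*(o + 3)^2*(o^2 - 3*o) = o^3*(o + 3)^2*(o - 3)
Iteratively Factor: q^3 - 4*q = (q - 2)*(q^2 + 2*q) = q*(q - 2)*(q + 2)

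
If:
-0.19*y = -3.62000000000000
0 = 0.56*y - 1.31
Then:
No Solution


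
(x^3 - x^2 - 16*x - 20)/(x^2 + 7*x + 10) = (x^2 - 3*x - 10)/(x + 5)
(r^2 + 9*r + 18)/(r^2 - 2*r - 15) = (r + 6)/(r - 5)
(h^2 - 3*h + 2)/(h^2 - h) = (h - 2)/h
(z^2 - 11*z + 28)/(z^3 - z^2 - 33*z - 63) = (z - 4)/(z^2 + 6*z + 9)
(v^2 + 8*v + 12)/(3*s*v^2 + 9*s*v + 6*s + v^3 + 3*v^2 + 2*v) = (v + 6)/(3*s*v + 3*s + v^2 + v)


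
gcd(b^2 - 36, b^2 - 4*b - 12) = b - 6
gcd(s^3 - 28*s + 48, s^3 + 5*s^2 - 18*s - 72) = s^2 + 2*s - 24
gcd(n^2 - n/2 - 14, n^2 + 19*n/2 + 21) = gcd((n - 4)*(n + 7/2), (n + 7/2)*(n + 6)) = n + 7/2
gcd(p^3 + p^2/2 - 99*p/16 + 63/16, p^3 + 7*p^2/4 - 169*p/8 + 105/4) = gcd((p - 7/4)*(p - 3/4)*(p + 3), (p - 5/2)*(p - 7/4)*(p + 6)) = p - 7/4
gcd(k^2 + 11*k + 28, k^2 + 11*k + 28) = k^2 + 11*k + 28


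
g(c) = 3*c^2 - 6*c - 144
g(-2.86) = -102.30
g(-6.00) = 0.00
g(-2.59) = -108.34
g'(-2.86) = -23.16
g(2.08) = -143.50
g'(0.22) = -4.68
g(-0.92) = -135.94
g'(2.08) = 6.48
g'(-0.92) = -11.52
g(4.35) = -113.33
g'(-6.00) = -42.00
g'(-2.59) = -21.54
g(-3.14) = -95.58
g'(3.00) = 12.00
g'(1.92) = 5.52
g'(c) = 6*c - 6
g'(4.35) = 20.10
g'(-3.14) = -24.84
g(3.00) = -135.00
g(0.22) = -145.17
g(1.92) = -144.46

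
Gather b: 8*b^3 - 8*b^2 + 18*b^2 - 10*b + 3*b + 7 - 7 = 8*b^3 + 10*b^2 - 7*b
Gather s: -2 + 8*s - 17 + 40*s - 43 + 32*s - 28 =80*s - 90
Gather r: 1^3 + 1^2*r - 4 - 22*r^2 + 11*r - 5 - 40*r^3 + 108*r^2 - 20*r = -40*r^3 + 86*r^2 - 8*r - 8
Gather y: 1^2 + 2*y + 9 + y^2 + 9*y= y^2 + 11*y + 10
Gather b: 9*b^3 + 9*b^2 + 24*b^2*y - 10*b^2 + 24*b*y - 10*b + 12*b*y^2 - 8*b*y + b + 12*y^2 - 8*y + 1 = 9*b^3 + b^2*(24*y - 1) + b*(12*y^2 + 16*y - 9) + 12*y^2 - 8*y + 1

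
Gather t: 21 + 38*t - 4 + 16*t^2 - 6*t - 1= 16*t^2 + 32*t + 16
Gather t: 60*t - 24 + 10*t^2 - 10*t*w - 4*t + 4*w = 10*t^2 + t*(56 - 10*w) + 4*w - 24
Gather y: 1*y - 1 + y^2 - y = y^2 - 1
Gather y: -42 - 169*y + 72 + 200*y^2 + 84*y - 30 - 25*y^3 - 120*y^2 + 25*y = -25*y^3 + 80*y^2 - 60*y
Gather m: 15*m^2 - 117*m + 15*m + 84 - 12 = 15*m^2 - 102*m + 72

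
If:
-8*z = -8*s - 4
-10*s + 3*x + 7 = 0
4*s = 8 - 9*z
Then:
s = 7/26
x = -56/39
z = 10/13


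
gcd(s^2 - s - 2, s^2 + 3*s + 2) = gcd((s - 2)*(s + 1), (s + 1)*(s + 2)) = s + 1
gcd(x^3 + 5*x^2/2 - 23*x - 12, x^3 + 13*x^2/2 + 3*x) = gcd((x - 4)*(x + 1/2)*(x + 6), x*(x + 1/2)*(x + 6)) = x^2 + 13*x/2 + 3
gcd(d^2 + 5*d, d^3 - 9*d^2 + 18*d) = d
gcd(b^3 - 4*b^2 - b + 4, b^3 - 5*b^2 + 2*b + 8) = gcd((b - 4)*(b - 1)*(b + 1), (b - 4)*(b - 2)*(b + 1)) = b^2 - 3*b - 4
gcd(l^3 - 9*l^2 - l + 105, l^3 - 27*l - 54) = l + 3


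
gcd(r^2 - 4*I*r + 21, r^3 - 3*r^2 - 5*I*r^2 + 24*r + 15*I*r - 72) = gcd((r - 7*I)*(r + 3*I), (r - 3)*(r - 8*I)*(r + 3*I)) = r + 3*I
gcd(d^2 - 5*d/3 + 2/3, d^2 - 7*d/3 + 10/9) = d - 2/3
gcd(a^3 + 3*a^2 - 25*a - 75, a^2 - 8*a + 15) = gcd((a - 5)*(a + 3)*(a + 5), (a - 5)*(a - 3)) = a - 5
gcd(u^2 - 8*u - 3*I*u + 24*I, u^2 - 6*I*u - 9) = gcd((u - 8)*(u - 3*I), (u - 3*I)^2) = u - 3*I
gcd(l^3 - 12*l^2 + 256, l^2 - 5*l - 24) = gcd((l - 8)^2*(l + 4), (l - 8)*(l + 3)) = l - 8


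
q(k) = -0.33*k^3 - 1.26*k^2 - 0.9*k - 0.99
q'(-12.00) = -113.22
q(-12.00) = 398.61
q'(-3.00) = -2.25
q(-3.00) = -0.72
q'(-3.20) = -2.97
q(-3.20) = -0.20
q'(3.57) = -22.51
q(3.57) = -35.28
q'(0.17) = -1.36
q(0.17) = -1.18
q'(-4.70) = -10.93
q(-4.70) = 9.67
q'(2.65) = -14.53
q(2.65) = -18.36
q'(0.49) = -2.37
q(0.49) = -1.77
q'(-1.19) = 0.70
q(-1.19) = -1.15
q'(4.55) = -32.86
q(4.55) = -62.25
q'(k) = -0.99*k^2 - 2.52*k - 0.9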